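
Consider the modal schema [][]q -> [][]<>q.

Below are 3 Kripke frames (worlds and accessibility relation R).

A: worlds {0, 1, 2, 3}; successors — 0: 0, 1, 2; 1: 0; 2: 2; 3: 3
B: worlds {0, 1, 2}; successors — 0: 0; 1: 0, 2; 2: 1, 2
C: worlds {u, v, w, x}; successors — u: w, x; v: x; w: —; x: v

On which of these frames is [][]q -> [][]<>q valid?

The schema corresponds to a generalized confluence (Geach) condition: forall x forall z (x R^2 z -> exists w (x R^2 w & zRw)).
A: condition met.
B: condition met.
C: fails — uR²v but no t with uR²t and vRt.

A, B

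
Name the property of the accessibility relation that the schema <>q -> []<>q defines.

Suppose ◇q→□◇q is valid. Take Rxy, Rxz and set V(q)={y}. Then ◇q at x, so □◇q at x, so ◇q at z, so some w with Rzw has q; w=y, i.e. Rzy. By symmetry of the argument, Ryz.
Conversely, on a frame with the Euclidean property the schema holds at every world under every valuation.
Frame condition: forall x forall y forall z (Rxy & Rxz -> Ryz).

the Euclidean property: forall x forall y forall z (Rxy & Rxz -> Ryz)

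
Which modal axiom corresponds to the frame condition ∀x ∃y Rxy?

This is seriality; the standard corresponding axiom is D: □ψ → ◇ψ.
Suppose □ψ→◇ψ is valid. At any x set V(ψ)=W. Then □ψ at x, so ◇ψ at x, so x has a successor.

□ψ → ◇ψ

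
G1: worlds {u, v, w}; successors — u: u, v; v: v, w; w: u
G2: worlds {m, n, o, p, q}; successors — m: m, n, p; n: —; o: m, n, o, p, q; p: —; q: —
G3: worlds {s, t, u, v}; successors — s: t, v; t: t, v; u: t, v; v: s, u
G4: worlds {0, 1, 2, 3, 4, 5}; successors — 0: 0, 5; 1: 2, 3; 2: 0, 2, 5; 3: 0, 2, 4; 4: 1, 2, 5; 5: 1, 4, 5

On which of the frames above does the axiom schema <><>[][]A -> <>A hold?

G1

This is the axiom for a generalized confluence (Geach) condition; its first-order frame correspondent is forall x forall y (x R^2 y -> exists w (y R^2 w & xRw)).
G1: ✓.
G2: fails — mR²n but no w with nR²w and mRw.
G3: fails — vR²v but no w with vR²w and vRw.
G4: fails — 1R²0 but no w with 0R²w and 1Rw.
Valid on: G1.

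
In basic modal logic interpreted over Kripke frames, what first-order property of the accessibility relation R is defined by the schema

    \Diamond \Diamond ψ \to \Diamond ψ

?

Replacing ψ by ¬ψ and contraposing gives the equivalent schema □ψ → □□ψ.
Suppose □ψ→□□ψ is valid. Take Rxy, Ryz and set V(ψ)={w : Rxw}. Then □ψ at x, so □□ψ at x, so □ψ at y, so ψ at z, i.e. Rxz.

transitivity: \forall x \forall y \forall z (Rxy \wedge Ryz \to Rxz)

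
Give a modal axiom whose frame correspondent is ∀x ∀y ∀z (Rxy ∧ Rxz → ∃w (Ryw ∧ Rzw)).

A defining formula is ◇□r → □◇r (the .2 axiom).
Suppose ◇□r→□◇r is valid. Take Rxy, Rxz and set V(r)={w : Ryw}. Then □r at y so ◇□r at x, so □◇r at x, so ◇r at z, giving w with Rzw and Ryw.

◇□r → □◇r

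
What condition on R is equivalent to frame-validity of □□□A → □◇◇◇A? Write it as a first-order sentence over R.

∀x ∀z (xRz → ∃w (xR³w ∧ zR³w))

This is a Sahlqvist (Geach-type) schema ◇^0□^3A → □^1◇^3A.
First-order correspondent: ∀x ∀z (xRz → ∃w (xR³w ∧ zR³w)).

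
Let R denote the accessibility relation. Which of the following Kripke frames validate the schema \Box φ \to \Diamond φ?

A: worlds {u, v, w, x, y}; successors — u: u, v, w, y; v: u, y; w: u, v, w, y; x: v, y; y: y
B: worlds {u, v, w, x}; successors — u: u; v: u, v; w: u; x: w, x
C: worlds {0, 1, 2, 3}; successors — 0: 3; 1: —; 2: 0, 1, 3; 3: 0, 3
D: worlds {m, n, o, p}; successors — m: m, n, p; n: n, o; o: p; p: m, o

A, B, D

Frame correspondent (Sahlqvist): \forall x \exists y Rxy — i.e. seriality.
A: ✓.
B: ✓.
C: fails — world 1 has no successor.
D: ✓.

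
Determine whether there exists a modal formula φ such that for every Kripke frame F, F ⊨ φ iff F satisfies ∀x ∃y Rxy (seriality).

Yes, by □q → ◇q

Yes: it is seriality, defined by the D schema □q → ◇q.
Suppose □q→◇q is valid. At any x set V(q)=W. Then □q at x, so ◇q at x, so x has a successor.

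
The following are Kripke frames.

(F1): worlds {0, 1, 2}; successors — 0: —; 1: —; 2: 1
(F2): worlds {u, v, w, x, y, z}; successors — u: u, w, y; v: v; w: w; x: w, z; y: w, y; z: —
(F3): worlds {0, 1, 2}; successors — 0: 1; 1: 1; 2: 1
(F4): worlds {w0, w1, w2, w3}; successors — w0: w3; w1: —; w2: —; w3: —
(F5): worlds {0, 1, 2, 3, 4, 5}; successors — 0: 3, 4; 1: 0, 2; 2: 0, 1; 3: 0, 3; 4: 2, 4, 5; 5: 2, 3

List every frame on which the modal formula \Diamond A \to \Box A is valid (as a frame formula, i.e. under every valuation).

(F1), (F3), (F4)

Frame correspondent (Sahlqvist): \forall x \forall y \forall z (Rxy \wedge Rxz \to y = z) — i.e. partial functionality.
(F1): ✓.
(F2): fails — u sees both u and w.
(F3): ✓.
(F4): ✓.
(F5): fails — 0 sees both 3 and 4.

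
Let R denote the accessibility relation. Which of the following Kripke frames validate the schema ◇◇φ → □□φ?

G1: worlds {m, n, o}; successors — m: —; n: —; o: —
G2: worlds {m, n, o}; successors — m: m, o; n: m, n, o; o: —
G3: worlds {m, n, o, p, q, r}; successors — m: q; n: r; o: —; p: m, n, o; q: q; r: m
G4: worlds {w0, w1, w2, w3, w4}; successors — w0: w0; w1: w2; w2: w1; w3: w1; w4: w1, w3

G1

This is the axiom for a generalized confluence (Geach) condition; its first-order frame correspondent is ∀x ∀y ∀z ((xR²y ∧ xR²z) → ∃w (y = w ∧ z = w)).
G1: ✓.
G2: fails — mR²m, mR²o but m ≠ o.
G3: fails — pR²q, pR²r but q ≠ r.
G4: fails — w4R²w1, w4R²w2 but w1 ≠ w2.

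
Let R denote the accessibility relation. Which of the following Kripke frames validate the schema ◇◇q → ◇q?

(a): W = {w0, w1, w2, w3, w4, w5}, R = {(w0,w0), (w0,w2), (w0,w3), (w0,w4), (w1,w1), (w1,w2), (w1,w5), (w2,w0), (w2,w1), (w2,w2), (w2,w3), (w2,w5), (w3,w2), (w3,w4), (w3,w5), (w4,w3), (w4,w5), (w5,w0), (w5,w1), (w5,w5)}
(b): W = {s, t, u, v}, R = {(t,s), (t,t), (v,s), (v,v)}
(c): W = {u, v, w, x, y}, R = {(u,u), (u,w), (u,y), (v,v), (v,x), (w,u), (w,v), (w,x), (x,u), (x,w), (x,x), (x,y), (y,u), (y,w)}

(b)

The schema corresponds to transitivity: ∀x ∀y ∀z (Rxy ∧ Ryz → Rxz).
(a): fails — Rw5w1 and Rw1w2 but not Rw5w2.
(b): satisfies the condition.
(c): fails — Rxw and Rwv but not Rxv.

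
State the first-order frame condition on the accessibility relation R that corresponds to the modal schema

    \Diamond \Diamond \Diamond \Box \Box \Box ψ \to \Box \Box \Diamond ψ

This is a Sahlqvist (Geach-type) schema ◇^3□^3ψ → □^2◇^1ψ.
Minimal-valuation argument: fix x; take any y with xR^3y and any z with xR^2z. Set V(ψ) to the set of worlds R-reachable from y in exactly 3 steps. Then □^3ψ holds at y, so the antecedent holds at x; validity forces ◇^1ψ at z, giving a w with zR^1w and yR^3w.
First-order correspondent: \forall x \forall y \forall z ((x R^3 y \wedge x R^2 z) \to \exists w (y R^3 w \wedge zRw)).

\forall x \forall y \forall z ((x R^3 y \wedge x R^2 z) \to \exists w (y R^3 w \wedge zRw))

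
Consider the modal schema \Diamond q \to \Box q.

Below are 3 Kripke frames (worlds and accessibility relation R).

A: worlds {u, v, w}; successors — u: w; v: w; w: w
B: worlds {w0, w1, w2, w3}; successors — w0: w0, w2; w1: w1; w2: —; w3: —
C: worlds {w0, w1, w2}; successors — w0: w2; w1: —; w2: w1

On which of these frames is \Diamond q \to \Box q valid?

The schema corresponds to partial functionality: \forall x \forall y \forall z (Rxy \wedge Rxz \to y = z).
A: condition met.
B: fails — w0 sees both w0 and w2.
C: condition met.
Valid on: A, C.

A, C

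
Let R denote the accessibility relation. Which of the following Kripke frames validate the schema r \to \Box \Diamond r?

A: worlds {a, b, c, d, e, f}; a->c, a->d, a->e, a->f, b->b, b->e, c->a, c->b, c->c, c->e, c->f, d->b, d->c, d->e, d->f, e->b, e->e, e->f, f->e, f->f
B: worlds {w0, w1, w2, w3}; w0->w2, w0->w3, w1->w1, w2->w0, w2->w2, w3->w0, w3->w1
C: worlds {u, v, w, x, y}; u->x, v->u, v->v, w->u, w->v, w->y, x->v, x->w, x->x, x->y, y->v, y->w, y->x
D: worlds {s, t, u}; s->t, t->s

The schema corresponds to symmetry: \forall x \forall y (Rxy \to Ryx).
A: fails — Rdf but not Rfd.
B: fails — Rw3w1 but not Rw1w3.
C: fails — Rxw but not Rwx.
D: holds.
Valid on: D.

D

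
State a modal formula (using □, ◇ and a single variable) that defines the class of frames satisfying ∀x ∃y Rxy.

□ψ → ◇ψ

This is seriality; the standard corresponding axiom is D: □ψ → ◇ψ.
Suppose □ψ→◇ψ is valid. At any x set V(ψ)=W. Then □ψ at x, so ◇ψ at x, so x has a successor.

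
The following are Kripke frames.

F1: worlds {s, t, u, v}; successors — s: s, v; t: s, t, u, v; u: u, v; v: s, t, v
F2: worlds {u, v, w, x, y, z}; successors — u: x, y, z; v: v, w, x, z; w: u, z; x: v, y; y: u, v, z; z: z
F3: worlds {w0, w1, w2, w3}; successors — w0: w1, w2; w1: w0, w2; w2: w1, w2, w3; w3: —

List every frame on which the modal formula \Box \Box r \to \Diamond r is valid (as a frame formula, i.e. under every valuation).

F1, F2

Frame correspondent (Sahlqvist): \forall x \exists w (x R^2 w \wedge xRw) — i.e. a generalized confluence (Geach) condition.
F1: satisfies the condition.
F2: satisfies the condition.
F3: fails — at w3 but no w with w3R²w and w3Rw.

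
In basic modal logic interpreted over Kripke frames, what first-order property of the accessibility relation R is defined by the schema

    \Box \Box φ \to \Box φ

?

Suppose □□φ→□φ is valid. Take Rxy and set V(φ)={w : xR²w}. Then □□φ at x, so □φ at x, so φ at y, i.e. ∃z(Rxz∧Rzy).

Density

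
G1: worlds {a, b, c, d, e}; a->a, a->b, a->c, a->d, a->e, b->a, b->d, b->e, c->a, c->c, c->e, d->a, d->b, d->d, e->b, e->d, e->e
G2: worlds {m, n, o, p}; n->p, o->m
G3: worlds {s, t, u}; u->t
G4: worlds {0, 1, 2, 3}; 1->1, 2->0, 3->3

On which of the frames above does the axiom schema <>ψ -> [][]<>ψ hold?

G2, G3, G4

This is the axiom for a generalized confluence (Geach) condition; its first-order frame correspondent is forall x forall y forall z ((xRy & x R^2 z) -> exists w (y = w & zRw)).
G1: fails — aRa, aR²e but no w with a=w and eRw.
G2: satisfies the condition.
G3: satisfies the condition.
G4: satisfies the condition.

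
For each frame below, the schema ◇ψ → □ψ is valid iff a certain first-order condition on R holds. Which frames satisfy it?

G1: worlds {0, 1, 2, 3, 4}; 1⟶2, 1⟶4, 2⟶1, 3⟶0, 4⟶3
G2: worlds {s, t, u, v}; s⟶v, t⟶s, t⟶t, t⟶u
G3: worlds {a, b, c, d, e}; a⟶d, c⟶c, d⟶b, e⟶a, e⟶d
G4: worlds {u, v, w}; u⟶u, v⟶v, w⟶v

G4

This is the axiom for partial functionality; its first-order frame correspondent is ∀x ∀y ∀z (Rxy ∧ Rxz → y = z).
G1: fails — 1 sees both 2 and 4.
G2: fails — t sees both s and t.
G3: fails — e sees both a and d.
G4: satisfies the condition.
Valid on: G4.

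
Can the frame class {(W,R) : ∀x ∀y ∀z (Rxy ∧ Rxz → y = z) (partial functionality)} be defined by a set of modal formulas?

The condition is partial functionality. A defining modal formula is ◇p → □p.
Suppose ◇p→□p is valid. Take Rxy, Rxz and set V(p)={y}. Then ◇p at x, so □p at x, so p at z, i.e. z=y.

Yes — defined by ◇p → □p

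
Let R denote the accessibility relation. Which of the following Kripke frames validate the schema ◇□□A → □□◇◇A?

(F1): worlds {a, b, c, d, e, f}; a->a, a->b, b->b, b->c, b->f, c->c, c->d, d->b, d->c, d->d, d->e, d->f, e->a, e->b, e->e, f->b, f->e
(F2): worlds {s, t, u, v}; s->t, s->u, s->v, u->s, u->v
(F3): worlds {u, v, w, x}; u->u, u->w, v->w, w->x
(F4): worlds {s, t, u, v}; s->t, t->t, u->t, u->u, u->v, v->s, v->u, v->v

(F1), (F4)

Frame correspondent (Sahlqvist): ∀x ∀y ∀z ((xRy ∧ xR²z) → ∃w (yR²w ∧ zR²w)) — i.e. a generalized confluence (Geach) condition.
(F1): holds.
(F2): fails — sRt, sR²s but no w with tR²w and sR²w.
(F3): fails — uRu, uR²w but no t with uR²t and wR²t.
(F4): holds.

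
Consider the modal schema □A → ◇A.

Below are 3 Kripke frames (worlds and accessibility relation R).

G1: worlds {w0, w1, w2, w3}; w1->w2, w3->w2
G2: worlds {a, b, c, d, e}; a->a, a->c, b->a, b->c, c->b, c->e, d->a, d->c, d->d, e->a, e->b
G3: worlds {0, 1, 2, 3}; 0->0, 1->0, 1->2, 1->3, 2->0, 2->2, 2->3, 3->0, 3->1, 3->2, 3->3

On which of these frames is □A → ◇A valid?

G2, G3

The schema corresponds to seriality: ∀x ∃y Rxy.
G1: fails — world w0 has no successor.
G2: satisfies the condition.
G3: satisfies the condition.
Valid on: G2, G3.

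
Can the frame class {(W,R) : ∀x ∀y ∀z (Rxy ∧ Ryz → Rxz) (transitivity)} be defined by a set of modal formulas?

Yes, by □q → □□q

This is a Sahlqvist condition; the 4 axiom □q → □□q defines it.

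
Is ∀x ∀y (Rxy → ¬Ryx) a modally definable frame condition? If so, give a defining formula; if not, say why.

Modal frame validity is preserved under surjective bounded morphisms.
The 3-cycle (worlds 0,1,2 with 0→1→2→0) is asymmetric. Mapping every world to a single reflexive point • is a surjective bounded morphism, and the reflexive point is not asymmetric (R•• but asymmetry requires ¬R••).
So no modal formula (or set of formulas) defines exactly the asymmetric frames.

Not modally definable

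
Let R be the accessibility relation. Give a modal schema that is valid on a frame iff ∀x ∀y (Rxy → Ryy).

This is shift-reflexivity; the standard corresponding axiom is T□: □(□r → r).

□(□r → r)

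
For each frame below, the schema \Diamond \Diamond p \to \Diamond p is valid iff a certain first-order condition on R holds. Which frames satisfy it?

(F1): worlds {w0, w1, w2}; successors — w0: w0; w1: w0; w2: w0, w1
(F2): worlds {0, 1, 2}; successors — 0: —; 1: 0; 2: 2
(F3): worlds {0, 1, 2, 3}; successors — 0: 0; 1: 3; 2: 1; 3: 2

(F1), (F2)

Frame correspondent (Sahlqvist): \forall x \forall y \forall z (Rxy \wedge Ryz \to Rxz) — i.e. transitivity.
(F1): satisfies the condition.
(F2): satisfies the condition.
(F3): fails — R32 and R21 but not R31.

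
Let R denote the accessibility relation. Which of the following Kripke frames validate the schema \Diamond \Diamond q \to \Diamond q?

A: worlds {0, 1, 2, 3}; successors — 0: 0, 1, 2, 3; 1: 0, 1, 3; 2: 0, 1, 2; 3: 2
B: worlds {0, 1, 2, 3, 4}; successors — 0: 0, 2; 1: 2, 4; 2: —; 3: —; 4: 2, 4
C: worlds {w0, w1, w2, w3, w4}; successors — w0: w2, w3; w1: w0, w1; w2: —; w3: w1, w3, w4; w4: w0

B

Frame correspondent (Sahlqvist): \forall x \forall y \forall z (Rxy \wedge Ryz \to Rxz) — i.e. transitivity.
A: fails — R10 and R02 but not R12.
B: ✓.
C: fails — Rw1w0 and Rw0w2 but not Rw1w2.
Valid on: B.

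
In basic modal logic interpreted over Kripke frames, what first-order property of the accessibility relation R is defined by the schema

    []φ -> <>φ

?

Suppose □φ→◇φ is valid. At any x set V(φ)=W. Then □φ at x, so ◇φ at x, so x has a successor.
The converse is a direct semantic check.
Frame condition: forall x exists y Rxy.

Seriality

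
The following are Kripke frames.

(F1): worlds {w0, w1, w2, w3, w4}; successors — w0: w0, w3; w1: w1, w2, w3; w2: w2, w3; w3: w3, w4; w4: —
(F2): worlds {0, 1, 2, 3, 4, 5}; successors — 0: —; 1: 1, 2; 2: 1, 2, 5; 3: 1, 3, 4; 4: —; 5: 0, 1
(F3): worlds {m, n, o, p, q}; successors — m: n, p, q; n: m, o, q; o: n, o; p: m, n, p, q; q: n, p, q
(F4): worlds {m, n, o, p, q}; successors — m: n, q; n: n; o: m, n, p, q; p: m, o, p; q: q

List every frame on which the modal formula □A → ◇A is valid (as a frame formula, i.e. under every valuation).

Frame correspondent (Sahlqvist): ∀x ∃y Rxy — i.e. seriality.
(F1): fails — world w4 has no successor.
(F2): fails — world 0 has no successor.
(F3): condition met.
(F4): condition met.
Valid on: (F3), (F4).

(F3), (F4)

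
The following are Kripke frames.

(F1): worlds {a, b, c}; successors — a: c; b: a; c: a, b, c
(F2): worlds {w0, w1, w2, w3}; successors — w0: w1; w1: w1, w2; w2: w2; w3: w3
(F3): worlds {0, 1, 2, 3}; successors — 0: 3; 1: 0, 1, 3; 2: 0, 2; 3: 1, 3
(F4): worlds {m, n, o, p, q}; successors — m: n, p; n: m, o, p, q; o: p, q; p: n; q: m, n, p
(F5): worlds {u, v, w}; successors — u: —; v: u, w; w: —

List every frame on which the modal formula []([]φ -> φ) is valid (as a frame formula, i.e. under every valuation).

The schema corresponds to shift-reflexivity: forall x forall y (Rxy -> Ryy).
(F1): fails — Rba but not Raa.
(F2): ✓.
(F3): fails — R10 but not R00.
(F4): fails — Rop but not Rpp.
(F5): fails — Rvu but not Ruu.

(F2)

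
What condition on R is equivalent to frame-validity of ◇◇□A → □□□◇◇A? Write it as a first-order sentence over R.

∀x ∀y ∀z ((xR²y ∧ xR³z) → ∃w (yRw ∧ zR²w))

This is a Sahlqvist (Geach-type) schema ◇^2□^1A → □^3◇^2A.
Minimal-valuation argument: fix x; take any y with xR^2y and any z with xR^3z. Set V(A) to the set of worlds R-reachable from y in exactly 1 step. Then □^1A holds at y, so the antecedent holds at x; validity forces ◇^2A at z, giving a w with zR^2w and yR^1w.
First-order correspondent: ∀x ∀y ∀z ((xR²y ∧ xR³z) → ∃w (yRw ∧ zR²w)).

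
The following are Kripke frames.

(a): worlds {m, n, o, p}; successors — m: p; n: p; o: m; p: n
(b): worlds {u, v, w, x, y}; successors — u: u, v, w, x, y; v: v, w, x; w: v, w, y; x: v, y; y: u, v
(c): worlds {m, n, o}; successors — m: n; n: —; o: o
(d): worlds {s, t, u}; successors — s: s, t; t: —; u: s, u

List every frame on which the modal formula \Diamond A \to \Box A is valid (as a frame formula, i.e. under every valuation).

(a), (c)

Frame correspondent (Sahlqvist): \forall x \forall y \forall z (Rxy \wedge Rxz \to y = z) — i.e. partial functionality.
(a): holds.
(b): fails — u sees both u and v.
(c): holds.
(d): fails — s sees both s and t.
Valid on: (a), (c).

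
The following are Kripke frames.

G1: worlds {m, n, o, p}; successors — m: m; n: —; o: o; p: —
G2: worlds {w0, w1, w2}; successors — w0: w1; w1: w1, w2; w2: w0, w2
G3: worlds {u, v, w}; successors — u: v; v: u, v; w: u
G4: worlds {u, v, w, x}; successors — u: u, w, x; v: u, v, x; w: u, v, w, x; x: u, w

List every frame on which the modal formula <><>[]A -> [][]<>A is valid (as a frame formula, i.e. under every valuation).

G1, G3, G4

This is the axiom for a generalized confluence (Geach) condition; its first-order frame correspondent is forall x forall y forall z ((x R^2 y & x R^2 z) -> exists w (yRw & zRw)).
G1: condition met.
G2: fails — w1R²w0, w1R²w2 but no w with w0Rw and w2Rw.
G3: condition met.
G4: condition met.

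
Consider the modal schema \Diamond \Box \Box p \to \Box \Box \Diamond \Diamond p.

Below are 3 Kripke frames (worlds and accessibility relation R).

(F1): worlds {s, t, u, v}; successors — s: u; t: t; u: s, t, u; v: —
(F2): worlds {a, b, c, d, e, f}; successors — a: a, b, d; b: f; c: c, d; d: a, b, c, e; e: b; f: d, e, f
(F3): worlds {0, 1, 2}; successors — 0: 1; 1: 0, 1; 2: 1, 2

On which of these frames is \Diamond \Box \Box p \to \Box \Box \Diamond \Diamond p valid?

This is the axiom for a generalized confluence (Geach) condition; its first-order frame correspondent is \forall x \forall y \forall z ((xRy \wedge x R^2 z) \to \exists w (y R^2 w \wedge z R^2 w)).
(F1): condition met.
(F2): fails — cRc, cR²e but no w with cR²w and eR²w.
(F3): condition met.
Valid on: (F1), (F3).

(F1), (F3)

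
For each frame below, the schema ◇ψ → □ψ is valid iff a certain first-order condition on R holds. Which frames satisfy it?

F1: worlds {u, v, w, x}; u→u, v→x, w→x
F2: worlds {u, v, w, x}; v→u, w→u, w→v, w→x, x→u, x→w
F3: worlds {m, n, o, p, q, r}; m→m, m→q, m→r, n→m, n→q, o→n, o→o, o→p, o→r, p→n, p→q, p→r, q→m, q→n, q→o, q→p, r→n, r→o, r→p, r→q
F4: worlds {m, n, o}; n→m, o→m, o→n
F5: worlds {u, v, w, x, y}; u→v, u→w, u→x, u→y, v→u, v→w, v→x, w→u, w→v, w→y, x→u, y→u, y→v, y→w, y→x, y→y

F1

Frame correspondent (Sahlqvist): ∀x ∀y ∀z (Rxy ∧ Rxz → y = z) — i.e. partial functionality.
F1: satisfies the condition.
F2: fails — w sees both u and v.
F3: fails — m sees both m and q.
F4: fails — o sees both m and n.
F5: fails — u sees both v and w.
Valid on: F1.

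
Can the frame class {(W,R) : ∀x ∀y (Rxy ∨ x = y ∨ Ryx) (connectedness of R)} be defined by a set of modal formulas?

Modal frame validity is preserved under disjoint unions.
Take 2 disjoint single-world reflexive frames: each is trivially connected, but their disjoint union has 2 worlds with no edge between distinct components, so it is not connected.
Hence connectedness of R is not modally definable.

Not modally definable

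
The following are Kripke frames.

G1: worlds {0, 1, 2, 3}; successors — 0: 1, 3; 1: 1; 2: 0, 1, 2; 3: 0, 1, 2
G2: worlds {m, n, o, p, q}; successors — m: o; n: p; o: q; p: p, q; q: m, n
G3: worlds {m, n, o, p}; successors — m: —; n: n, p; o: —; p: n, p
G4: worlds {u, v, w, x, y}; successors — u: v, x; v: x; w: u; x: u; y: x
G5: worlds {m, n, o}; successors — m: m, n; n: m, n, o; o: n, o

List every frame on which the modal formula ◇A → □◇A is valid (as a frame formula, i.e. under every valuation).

This is the axiom for the Euclidean property; its first-order frame correspondent is ∀x ∀y ∀z (Rxy ∧ Rxz → Ryz).
G1: fails — R01 and R03 but not R13.
G2: fails — Rmo and Rmo but not Roo.
G3: condition met.
G4: fails — Ruv and Ruv but not Rvv.
G5: fails — Rno and Rnm but not Rom.
Valid on: G3.

G3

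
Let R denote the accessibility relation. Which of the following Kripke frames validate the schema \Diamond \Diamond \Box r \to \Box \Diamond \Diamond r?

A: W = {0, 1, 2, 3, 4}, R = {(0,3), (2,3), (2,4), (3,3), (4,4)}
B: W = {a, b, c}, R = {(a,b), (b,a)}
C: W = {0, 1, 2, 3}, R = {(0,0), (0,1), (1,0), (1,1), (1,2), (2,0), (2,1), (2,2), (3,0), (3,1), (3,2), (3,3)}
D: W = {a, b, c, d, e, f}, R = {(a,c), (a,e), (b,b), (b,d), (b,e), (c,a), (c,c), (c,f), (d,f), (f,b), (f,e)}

This is the axiom for a generalized confluence (Geach) condition; its first-order frame correspondent is \forall x \forall y \forall z ((x R^2 y \wedge xRz) \to \exists w (yRw \wedge z R^2 w)).
A: fails — 2R²3, 2R4 but no w with 3Rw and 4R²w.
B: condition met.
C: condition met.
D: fails — aR²a, aRe but no w with aRw and eR²w.
Valid on: B, C.

B, C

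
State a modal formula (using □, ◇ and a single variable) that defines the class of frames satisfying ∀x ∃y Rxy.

□q → ◇q

A defining formula is □q → ◇q (the D axiom).
Suppose □q→◇q is valid. At any x set V(q)=W. Then □q at x, so ◇q at x, so x has a successor.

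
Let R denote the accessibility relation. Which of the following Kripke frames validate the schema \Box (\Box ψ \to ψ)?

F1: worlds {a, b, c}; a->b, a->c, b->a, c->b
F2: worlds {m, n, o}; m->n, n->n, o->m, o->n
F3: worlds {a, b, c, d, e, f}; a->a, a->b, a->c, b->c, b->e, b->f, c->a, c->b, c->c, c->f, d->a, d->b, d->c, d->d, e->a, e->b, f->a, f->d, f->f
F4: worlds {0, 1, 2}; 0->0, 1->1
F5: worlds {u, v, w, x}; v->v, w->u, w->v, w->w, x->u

Frame correspondent (Sahlqvist): \forall x \forall y (Rxy \to Ryy) — i.e. shift-reflexivity.
F1: fails — Rac but not Rcc.
F2: fails — Rom but not Rmm.
F3: fails — Rab but not Rbb.
F4: condition met.
F5: fails — Rwu but not Ruu.
Valid on: F4.

F4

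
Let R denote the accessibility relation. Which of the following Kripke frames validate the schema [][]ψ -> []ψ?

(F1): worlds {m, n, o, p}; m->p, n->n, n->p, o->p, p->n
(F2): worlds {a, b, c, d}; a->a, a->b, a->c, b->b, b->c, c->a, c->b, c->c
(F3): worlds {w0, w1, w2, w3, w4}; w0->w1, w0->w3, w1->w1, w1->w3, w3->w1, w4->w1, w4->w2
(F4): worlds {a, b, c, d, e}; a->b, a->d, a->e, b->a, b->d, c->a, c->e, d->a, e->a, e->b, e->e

(F2)

Frame correspondent (Sahlqvist): forall x forall y (Rxy -> exists z (Rxz & Rzy)) — i.e. density.
(F1): fails — Rop but no z with Roz and Rzp.
(F2): holds.
(F3): fails — Rw4w2 but no z with Rw4z and Rzw2.
(F4): fails — Rda but no z with Rdz and Rza.
Valid on: (F2).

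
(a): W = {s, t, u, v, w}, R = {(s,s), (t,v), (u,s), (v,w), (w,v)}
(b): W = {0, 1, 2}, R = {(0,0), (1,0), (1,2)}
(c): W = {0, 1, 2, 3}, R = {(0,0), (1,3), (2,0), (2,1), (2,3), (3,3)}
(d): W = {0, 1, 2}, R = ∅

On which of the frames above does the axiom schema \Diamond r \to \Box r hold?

(a), (d)

This is the axiom for partial functionality; its first-order frame correspondent is \forall x \forall y \forall z (Rxy \wedge Rxz \to y = z).
(a): satisfies the condition.
(b): fails — 1 sees both 0 and 2.
(c): fails — 2 sees both 0 and 1.
(d): satisfies the condition.
Valid on: (a), (d).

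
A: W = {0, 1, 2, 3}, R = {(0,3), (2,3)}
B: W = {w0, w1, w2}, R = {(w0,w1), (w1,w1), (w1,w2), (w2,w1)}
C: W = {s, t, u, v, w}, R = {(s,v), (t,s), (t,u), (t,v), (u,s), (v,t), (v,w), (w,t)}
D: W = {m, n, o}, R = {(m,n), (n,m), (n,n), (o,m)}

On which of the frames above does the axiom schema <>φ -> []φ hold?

A

The schema corresponds to partial functionality: forall x forall y forall z (Rxy & Rxz -> y = z).
A: satisfies the condition.
B: fails — w1 sees both w1 and w2.
C: fails — t sees both s and u.
D: fails — n sees both m and n.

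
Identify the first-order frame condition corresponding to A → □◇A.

Suppose A→□◇A is valid. Take Rxy and set V(A)={x}. Then A at x, so □◇A at x, so ◇A at y, so some z with Ryz has A; z=x, i.e. Ryx.

Symmetry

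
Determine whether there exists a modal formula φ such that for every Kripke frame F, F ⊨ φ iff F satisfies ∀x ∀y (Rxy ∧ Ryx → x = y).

Modal frame validity is preserved under surjective bounded morphisms.
The 6-cycle (worlds w0,w1,w2,w3,w4,w5 with w0→w1→w2→w3→w4→w5→w0) is antisymmetric. Sending even-indexed worlds to s and odd-indexed worlds to t is a surjective bounded morphism onto the two-world frame with s↔t, which is not antisymmetric.
So no modal formula (or set of formulas) defines exactly the antisymmetric frames.

No — not modally definable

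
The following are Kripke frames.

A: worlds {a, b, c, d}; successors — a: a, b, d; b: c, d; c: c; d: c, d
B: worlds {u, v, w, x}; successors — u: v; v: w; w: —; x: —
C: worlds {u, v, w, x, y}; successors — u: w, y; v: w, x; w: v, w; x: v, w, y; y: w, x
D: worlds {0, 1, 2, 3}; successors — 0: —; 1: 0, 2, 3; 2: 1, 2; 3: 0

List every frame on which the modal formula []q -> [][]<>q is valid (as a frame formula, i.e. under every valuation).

Frame correspondent (Sahlqvist): forall x forall z (x R^2 z -> exists w (xRw & zRw)) — i.e. a generalized confluence (Geach) condition.
A: fails — aR²c but no w with aRw and cRw.
B: fails — uR²w but no t with uRt and wRt.
C: satisfies the condition.
D: fails — 1R²0 but no w with 1Rw and 0Rw.

C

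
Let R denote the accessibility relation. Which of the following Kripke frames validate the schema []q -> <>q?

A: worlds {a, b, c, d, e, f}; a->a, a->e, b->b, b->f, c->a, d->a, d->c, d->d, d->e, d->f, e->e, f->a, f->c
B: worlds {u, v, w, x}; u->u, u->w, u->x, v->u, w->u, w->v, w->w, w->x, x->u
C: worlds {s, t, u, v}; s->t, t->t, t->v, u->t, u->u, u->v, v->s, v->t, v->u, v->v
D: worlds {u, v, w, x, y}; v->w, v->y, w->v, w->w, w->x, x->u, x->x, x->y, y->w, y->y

This is the axiom for seriality; its first-order frame correspondent is forall x exists y Rxy.
A: holds.
B: holds.
C: holds.
D: fails — world u has no successor.
Valid on: A, B, C.

A, B, C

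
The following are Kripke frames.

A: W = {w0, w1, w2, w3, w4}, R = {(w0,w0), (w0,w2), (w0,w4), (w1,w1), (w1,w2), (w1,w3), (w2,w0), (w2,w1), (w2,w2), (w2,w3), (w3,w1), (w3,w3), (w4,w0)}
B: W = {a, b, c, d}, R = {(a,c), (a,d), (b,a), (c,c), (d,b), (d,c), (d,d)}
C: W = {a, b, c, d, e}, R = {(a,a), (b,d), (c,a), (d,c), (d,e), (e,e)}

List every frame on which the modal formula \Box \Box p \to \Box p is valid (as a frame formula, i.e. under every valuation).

Frame correspondent (Sahlqvist): \forall x \forall y (Rxy \to \exists z (Rxz \wedge Rzy)) — i.e. density.
A: condition met.
B: fails — Rba but no z with Rbz and Rza.
C: fails — Rdc but no z with Rdz and Rzc.

A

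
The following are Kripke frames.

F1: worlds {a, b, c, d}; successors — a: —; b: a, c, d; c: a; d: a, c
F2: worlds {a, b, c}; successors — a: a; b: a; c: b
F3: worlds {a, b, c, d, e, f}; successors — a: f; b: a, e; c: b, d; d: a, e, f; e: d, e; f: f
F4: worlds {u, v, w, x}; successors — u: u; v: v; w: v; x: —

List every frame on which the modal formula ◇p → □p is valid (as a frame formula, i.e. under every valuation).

F2, F4

The schema corresponds to partial functionality: ∀x ∀y ∀z (Rxy ∧ Rxz → y = z).
F1: fails — b sees both a and c.
F2: satisfies the condition.
F3: fails — b sees both a and e.
F4: satisfies the condition.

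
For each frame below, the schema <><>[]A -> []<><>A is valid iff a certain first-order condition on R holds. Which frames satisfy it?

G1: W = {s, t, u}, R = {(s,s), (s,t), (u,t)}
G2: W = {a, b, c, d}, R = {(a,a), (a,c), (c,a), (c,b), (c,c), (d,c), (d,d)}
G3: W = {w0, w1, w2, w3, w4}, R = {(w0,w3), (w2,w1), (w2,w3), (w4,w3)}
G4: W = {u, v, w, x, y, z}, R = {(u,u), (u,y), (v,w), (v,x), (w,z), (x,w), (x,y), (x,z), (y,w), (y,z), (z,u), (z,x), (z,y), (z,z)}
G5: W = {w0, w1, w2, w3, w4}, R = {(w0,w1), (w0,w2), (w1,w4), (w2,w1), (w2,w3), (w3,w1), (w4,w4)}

The schema corresponds to a generalized confluence (Geach) condition: forall x forall y forall z ((x R^2 y & xRz) -> exists w (yRw & z R^2 w)).
G1: fails — sR²s, sRt but no w with sRw and tR²w.
G2: fails — aR²b, aRa but no w with bRw and aR²w.
G3: satisfies the condition.
G4: satisfies the condition.
G5: fails — w0R²w3, w0Rw1 but no w with w3Rw and w1R²w.

G3, G4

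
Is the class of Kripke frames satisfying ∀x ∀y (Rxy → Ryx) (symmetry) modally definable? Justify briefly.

Yes, by p → □◇p

The condition is symmetry. A defining modal formula is p → □◇p.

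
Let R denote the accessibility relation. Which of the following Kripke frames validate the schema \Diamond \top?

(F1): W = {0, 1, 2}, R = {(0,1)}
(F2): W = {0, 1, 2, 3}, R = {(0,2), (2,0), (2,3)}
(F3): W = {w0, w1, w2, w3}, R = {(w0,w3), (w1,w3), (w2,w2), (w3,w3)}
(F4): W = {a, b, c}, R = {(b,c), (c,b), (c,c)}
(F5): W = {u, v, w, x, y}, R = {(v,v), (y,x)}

(F3)

This is the axiom for seriality; its first-order frame correspondent is \forall x \exists y Rxy.
(F1): fails — world 1 has no successor.
(F2): fails — world 1 has no successor.
(F3): holds.
(F4): fails — world a has no successor.
(F5): fails — world u has no successor.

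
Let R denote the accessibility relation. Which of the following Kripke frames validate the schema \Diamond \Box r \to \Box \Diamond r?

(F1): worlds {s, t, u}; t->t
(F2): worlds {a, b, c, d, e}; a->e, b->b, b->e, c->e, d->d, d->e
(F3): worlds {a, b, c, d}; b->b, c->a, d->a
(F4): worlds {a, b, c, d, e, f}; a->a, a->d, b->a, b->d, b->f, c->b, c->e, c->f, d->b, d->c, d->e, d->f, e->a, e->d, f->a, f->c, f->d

Frame correspondent (Sahlqvist): \forall x \forall y \forall z (Rxy \wedge Rxz \to \exists w (Ryw \wedge Rzw)) — i.e. convergence.
(F1): ✓.
(F2): fails — Rae and Rae but e and e have no common successor.
(F3): fails — Rca and Rca but a and a have no common successor.
(F4): fails — Raa and Rad but a and d have no common successor.

(F1)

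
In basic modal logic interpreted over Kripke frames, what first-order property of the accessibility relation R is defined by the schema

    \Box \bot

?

Emptiness of R

□⊥ is valid iff no world has any successor (otherwise □⊥ fails at any world with one).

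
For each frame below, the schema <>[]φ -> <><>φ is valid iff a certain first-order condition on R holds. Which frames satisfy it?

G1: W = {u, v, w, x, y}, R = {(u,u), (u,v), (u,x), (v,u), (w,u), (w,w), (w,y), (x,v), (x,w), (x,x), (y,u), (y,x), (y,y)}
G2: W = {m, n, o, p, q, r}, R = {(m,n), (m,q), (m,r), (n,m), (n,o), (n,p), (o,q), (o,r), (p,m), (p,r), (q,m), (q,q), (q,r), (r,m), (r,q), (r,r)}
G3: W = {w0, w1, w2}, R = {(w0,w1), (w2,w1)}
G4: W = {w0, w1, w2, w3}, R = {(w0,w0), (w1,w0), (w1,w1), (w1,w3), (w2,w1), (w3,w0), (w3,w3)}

The schema corresponds to a generalized confluence (Geach) condition: forall x forall y (xRy -> exists w (yRw & x R^2 w)).
G1: holds.
G2: holds.
G3: fails — w0Rw1 but no w with w1Rw and w0R²w.
G4: holds.
Valid on: G1, G2, G4.

G1, G2, G4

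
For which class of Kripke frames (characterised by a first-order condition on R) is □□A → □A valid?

Suppose □□A→□A is valid. Take Rxy and set V(A)={w : xR²w}. Then □□A at x, so □A at x, so A at y, i.e. ∃z(Rxz∧Rzy).

density: ∀x ∀y (Rxy → ∃z (Rxz ∧ Rzy))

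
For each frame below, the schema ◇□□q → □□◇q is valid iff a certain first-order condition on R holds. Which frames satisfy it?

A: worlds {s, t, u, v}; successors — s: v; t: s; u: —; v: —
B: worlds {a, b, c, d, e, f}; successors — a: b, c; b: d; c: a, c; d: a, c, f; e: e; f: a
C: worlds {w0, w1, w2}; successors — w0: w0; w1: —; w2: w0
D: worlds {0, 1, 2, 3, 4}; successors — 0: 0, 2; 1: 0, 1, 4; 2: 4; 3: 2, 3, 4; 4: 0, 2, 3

Frame correspondent (Sahlqvist): ∀x ∀y ∀z ((xRy ∧ xR²z) → ∃w (yR²w ∧ zRw)) — i.e. a generalized confluence (Geach) condition.
A: fails — tRs, tR²v but no w with sR²w and vRw.
B: fails — cRc, cR²b but no w with cR²w and bRw.
C: satisfies the condition.
D: fails — 0R2, 0R²2 but no w with 2R²w and 2Rw.

C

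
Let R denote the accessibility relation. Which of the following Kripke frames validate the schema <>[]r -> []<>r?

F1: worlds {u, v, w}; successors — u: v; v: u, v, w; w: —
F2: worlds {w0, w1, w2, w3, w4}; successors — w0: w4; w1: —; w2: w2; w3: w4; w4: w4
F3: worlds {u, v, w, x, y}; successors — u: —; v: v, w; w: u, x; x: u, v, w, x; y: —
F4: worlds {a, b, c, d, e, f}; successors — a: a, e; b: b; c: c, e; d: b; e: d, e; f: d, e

The schema corresponds to convergence: forall x forall y forall z (Rxy & Rxz -> exists w (Ryw & Rzw)).
F1: fails — Rvu and Rvw but u and w have no common successor.
F2: satisfies the condition.
F3: fails — Rvv and Rvw but v and w have no common successor.
F4: fails — Ree and Red but e and d have no common successor.
Valid on: F2.

F2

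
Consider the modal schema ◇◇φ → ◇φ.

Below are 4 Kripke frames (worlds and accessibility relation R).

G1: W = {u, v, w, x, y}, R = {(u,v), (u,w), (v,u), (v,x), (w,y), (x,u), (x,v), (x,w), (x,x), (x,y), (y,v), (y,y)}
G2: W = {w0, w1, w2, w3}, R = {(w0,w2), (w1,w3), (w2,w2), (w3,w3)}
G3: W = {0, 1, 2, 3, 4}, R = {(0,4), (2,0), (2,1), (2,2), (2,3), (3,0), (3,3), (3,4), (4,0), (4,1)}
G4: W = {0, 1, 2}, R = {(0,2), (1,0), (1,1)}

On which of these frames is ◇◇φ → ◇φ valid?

G2

The schema corresponds to transitivity: ∀x ∀y ∀z (Rxy ∧ Ryz → Rxz).
G1: fails — Ruv and Rvu but not Ruu.
G2: ✓.
G3: fails — R34 and R41 but not R31.
G4: fails — R10 and R02 but not R12.
Valid on: G2.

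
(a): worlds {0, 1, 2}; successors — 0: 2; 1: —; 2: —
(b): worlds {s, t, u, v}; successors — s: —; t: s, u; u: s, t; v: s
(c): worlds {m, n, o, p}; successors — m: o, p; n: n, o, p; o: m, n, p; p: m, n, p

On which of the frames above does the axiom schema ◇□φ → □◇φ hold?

(c)

Frame correspondent (Sahlqvist): ∀x ∀y ∀z (Rxy ∧ Rxz → ∃w (Ryw ∧ Rzw)) — i.e. convergence.
(a): fails — R02 and R02 but 2 and 2 have no common successor.
(b): fails — Rts and Rts but s and s have no common successor.
(c): condition met.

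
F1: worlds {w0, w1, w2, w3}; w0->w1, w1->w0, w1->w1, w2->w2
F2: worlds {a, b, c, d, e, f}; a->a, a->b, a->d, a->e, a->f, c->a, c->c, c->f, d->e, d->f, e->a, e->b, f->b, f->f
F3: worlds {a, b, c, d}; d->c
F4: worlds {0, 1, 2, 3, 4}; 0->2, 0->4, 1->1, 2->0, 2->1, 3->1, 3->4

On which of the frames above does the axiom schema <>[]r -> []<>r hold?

Frame correspondent (Sahlqvist): forall x forall y forall z (Rxy & Rxz -> exists w (Ryw & Rzw)) — i.e. convergence.
F1: condition met.
F2: fails — Rab and Rab but b and b have no common successor.
F3: fails — Rdc and Rdc but c and c have no common successor.
F4: fails — R02 and R04 but 2 and 4 have no common successor.

F1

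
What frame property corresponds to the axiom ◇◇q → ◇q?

This is frame-equivalent to □q → □□q (substitute ¬q for q and contrapose).
Suppose □q→□□q is valid. Take Rxy, Ryz and set V(q)={w : Rxw}. Then □q at x, so □□q at x, so □q at y, so q at z, i.e. Rxz.

transitivity: ∀x ∀y ∀z (Rxy ∧ Ryz → Rxz)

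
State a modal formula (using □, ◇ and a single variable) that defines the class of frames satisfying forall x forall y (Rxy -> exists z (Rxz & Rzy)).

This is density; the standard corresponding axiom is C4: □□r → □r.

□□r → □r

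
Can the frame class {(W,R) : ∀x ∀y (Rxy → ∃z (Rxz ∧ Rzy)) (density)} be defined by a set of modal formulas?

This is a Sahlqvist condition; the C4 axiom □□p → □p defines it.
Suppose □□p→□p is valid. Take Rxy and set V(p)={w : xR²w}. Then □□p at x, so □p at x, so p at y, i.e. ∃z(Rxz∧Rzy).

Yes, by □□p → □p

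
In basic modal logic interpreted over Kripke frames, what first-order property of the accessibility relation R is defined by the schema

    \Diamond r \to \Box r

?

Partial functionality

Suppose ◇r→□r is valid. Take Rxy, Rxz and set V(r)={y}. Then ◇r at x, so □r at x, so r at z, i.e. z=y.
The converse is a direct semantic check.
Frame condition: \forall x \forall y \forall z (Rxy \wedge Rxz \to y = z).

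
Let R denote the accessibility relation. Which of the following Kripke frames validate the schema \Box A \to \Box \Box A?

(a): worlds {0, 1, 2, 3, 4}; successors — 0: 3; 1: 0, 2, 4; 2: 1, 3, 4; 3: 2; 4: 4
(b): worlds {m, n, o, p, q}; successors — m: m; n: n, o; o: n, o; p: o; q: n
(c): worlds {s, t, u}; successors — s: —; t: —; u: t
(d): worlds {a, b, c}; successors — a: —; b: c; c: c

The schema corresponds to transitivity: \forall x \forall y \forall z (Rxy \wedge Ryz \to Rxz).
(a): fails — R10 and R03 but not R13.
(b): fails — Rpo and Ron but not Rpn.
(c): satisfies the condition.
(d): satisfies the condition.

(c), (d)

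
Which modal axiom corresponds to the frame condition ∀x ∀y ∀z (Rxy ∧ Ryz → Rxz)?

□q → □□q

A defining formula is □q → □□q (the 4 axiom).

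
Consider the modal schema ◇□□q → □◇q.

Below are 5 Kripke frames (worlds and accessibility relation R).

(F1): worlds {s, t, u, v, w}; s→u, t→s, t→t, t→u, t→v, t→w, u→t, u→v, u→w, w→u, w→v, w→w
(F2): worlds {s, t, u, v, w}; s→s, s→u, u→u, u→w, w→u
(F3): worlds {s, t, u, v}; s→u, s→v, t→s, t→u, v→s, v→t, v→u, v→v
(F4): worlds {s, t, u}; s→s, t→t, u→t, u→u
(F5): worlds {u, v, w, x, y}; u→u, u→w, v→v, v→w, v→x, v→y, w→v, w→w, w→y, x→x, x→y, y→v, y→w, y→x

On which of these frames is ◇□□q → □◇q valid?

(F2), (F4), (F5)

Frame correspondent (Sahlqvist): ∀x ∀y ∀z ((xRy ∧ xRz) → ∃w (yR²w ∧ zRw)) — i.e. a generalized confluence (Geach) condition.
(F1): fails — tRs, tRs but no w* with sR²w* and sRw*.
(F2): satisfies the condition.
(F3): fails — sRu, sRu but no w with uR²w and uRw.
(F4): satisfies the condition.
(F5): satisfies the condition.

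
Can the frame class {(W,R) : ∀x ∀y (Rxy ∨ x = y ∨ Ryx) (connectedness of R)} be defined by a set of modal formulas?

If a class were modally definable it would be closed under disjoint unions (Goldblatt–Thomason).
Take 3 disjoint single-world reflexive frames: each is trivially connected, but their disjoint union has 3 worlds with no edge between distinct components, so it is not connected.
Hence connectedness of R is not modally definable.

Not modally definable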